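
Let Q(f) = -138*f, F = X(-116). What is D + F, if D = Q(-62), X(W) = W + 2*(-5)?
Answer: 8430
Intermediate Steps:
X(W) = -10 + W (X(W) = W - 10 = -10 + W)
F = -126 (F = -10 - 116 = -126)
D = 8556 (D = -138*(-62) = 8556)
D + F = 8556 - 126 = 8430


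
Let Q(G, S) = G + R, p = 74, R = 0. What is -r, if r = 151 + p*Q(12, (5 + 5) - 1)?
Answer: -1039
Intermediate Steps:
Q(G, S) = G (Q(G, S) = G + 0 = G)
r = 1039 (r = 151 + 74*12 = 151 + 888 = 1039)
-r = -1*1039 = -1039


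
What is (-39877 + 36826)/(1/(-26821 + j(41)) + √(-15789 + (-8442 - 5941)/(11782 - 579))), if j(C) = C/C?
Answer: 916717067460/127245320557031203 + 10973110662000*I*√79271778226/127245320557031203 ≈ 7.2043e-6 + 24.28*I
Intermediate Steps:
j(C) = 1
(-39877 + 36826)/(1/(-26821 + j(41)) + √(-15789 + (-8442 - 5941)/(11782 - 579))) = (-39877 + 36826)/(1/(-26821 + 1) + √(-15789 + (-8442 - 5941)/(11782 - 579))) = -3051/(1/(-26820) + √(-15789 - 14383/11203)) = -3051/(-1/26820 + √(-15789 - 14383*1/11203)) = -3051/(-1/26820 + √(-15789 - 14383/11203)) = -3051/(-1/26820 + √(-176898550/11203)) = -3051/(-1/26820 + 5*I*√79271778226/11203)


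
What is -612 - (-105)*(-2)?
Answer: -822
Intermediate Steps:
-612 - (-105)*(-2) = -612 - 1*210 = -612 - 210 = -822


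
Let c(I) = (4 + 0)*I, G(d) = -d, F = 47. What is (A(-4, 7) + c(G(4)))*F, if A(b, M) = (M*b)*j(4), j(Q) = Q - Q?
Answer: -752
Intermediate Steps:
j(Q) = 0
c(I) = 4*I
A(b, M) = 0 (A(b, M) = (M*b)*0 = 0)
(A(-4, 7) + c(G(4)))*F = (0 + 4*(-1*4))*47 = (0 + 4*(-4))*47 = (0 - 16)*47 = -16*47 = -752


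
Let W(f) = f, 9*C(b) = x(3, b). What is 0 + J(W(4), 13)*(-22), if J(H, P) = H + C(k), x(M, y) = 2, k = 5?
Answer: -836/9 ≈ -92.889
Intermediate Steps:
C(b) = 2/9 (C(b) = (⅑)*2 = 2/9)
J(H, P) = 2/9 + H (J(H, P) = H + 2/9 = 2/9 + H)
0 + J(W(4), 13)*(-22) = 0 + (2/9 + 4)*(-22) = 0 + (38/9)*(-22) = 0 - 836/9 = -836/9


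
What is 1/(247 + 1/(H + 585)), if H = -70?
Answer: 515/127206 ≈ 0.0040485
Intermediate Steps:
1/(247 + 1/(H + 585)) = 1/(247 + 1/(-70 + 585)) = 1/(247 + 1/515) = 1/(127206/515) = 515/127206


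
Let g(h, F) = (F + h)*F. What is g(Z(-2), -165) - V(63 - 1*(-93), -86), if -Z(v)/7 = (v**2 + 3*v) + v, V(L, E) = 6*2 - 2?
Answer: 22595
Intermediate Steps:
V(L, E) = 10 (V(L, E) = 12 - 2 = 10)
Z(v) = -28*v - 7*v**2 (Z(v) = -7*((v**2 + 3*v) + v) = -7*(v**2 + 4*v) = -28*v - 7*v**2)
g(h, F) = F*(F + h)
g(Z(-2), -165) - V(63 - 1*(-93), -86) = -165*(-165 - 7*(-2)*(4 - 2)) - 1*10 = -165*(-165 - 7*(-2)*2) - 10 = -165*(-165 + 28) - 10 = -165*(-137) - 10 = 22605 - 10 = 22595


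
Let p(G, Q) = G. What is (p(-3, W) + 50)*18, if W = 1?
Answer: 846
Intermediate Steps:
(p(-3, W) + 50)*18 = (-3 + 50)*18 = 47*18 = 846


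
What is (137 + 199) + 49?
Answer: 385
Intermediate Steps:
(137 + 199) + 49 = 336 + 49 = 385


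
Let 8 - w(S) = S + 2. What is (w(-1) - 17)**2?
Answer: 100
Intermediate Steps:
w(S) = 6 - S (w(S) = 8 - (S + 2) = 8 - (2 + S) = 8 + (-2 - S) = 6 - S)
(w(-1) - 17)**2 = ((6 - 1*(-1)) - 17)**2 = ((6 + 1) - 17)**2 = (7 - 17)**2 = (-10)**2 = 100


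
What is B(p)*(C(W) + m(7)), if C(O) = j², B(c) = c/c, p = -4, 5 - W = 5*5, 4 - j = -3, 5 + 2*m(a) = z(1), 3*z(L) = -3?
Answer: 46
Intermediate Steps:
z(L) = -1 (z(L) = (⅓)*(-3) = -1)
m(a) = -3 (m(a) = -5/2 + (½)*(-1) = -5/2 - ½ = -3)
j = 7 (j = 4 - 1*(-3) = 4 + 3 = 7)
W = -20 (W = 5 - 5*5 = 5 - 1*25 = 5 - 25 = -20)
B(c) = 1
C(O) = 49 (C(O) = 7² = 49)
B(p)*(C(W) + m(7)) = 1*(49 - 3) = 1*46 = 46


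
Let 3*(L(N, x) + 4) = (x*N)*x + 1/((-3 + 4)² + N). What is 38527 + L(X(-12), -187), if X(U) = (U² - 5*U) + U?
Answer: 1318116082/579 ≈ 2.2765e+6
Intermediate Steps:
X(U) = U² - 4*U
L(N, x) = -4 + 1/(3*(1 + N)) + N*x²/3 (L(N, x) = -4 + ((x*N)*x + 1/((-3 + 4)² + N))/3 = -4 + ((N*x)*x + 1/(1² + N))/3 = -4 + (N*x² + 1/(1 + N))/3 = -4 + (1/(1 + N) + N*x²)/3 = -4 + (1/(3*(1 + N)) + N*x²/3) = -4 + 1/(3*(1 + N)) + N*x²/3)
38527 + L(X(-12), -187) = 38527 + (-11 - (-144)*(-4 - 12) - 12*(-4 - 12)*(-187)² + (-12*(-4 - 12))²*(-187)²)/(3*(1 - 12*(-4 - 12))) = 38527 + (-11 - (-144)*(-16) - 12*(-16)*34969 + (-12*(-16))²*34969)/(3*(1 - 12*(-16))) = 38527 + (-11 - 12*192 + 192*34969 + 192²*34969)/(3*(1 + 192)) = 38527 + (⅓)*(-11 - 2304 + 6714048 + 36864*34969)/193 = 38527 + (⅓)*(1/193)*(-11 - 2304 + 6714048 + 1289097216) = 38527 + (⅓)*(1/193)*1295808949 = 38527 + 1295808949/579 = 1318116082/579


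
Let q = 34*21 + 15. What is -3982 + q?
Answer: -3253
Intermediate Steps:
q = 729 (q = 714 + 15 = 729)
-3982 + q = -3982 + 729 = -3253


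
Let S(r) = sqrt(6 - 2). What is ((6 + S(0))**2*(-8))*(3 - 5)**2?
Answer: -2048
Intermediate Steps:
S(r) = 2 (S(r) = sqrt(4) = 2)
((6 + S(0))**2*(-8))*(3 - 5)**2 = ((6 + 2)**2*(-8))*(3 - 5)**2 = (8**2*(-8))*(-2)**2 = (64*(-8))*4 = -512*4 = -2048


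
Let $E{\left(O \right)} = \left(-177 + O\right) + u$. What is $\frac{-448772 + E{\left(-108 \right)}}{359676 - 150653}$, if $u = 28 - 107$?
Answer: $- \frac{449136}{209023} \approx -2.1487$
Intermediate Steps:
$u = -79$
$E{\left(O \right)} = -256 + O$ ($E{\left(O \right)} = \left(-177 + O\right) - 79 = -256 + O$)
$\frac{-448772 + E{\left(-108 \right)}}{359676 - 150653} = \frac{-448772 - 364}{359676 - 150653} = \frac{-448772 - 364}{209023} = \left(-449136\right) \frac{1}{209023} = - \frac{449136}{209023}$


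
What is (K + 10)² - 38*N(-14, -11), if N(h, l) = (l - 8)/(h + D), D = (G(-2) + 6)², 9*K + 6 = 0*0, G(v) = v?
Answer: 4033/9 ≈ 448.11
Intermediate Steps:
K = -⅔ (K = -⅔ + (0*0)/9 = -⅔ + (⅑)*0 = -⅔ + 0 = -⅔ ≈ -0.66667)
D = 16 (D = (-2 + 6)² = 4² = 16)
N(h, l) = (-8 + l)/(16 + h) (N(h, l) = (l - 8)/(h + 16) = (-8 + l)/(16 + h))
(K + 10)² - 38*N(-14, -11) = (-⅔ + 10)² - 38*(-8 - 11)/(16 - 14) = (28/3)² - 38*(-19)/2 = 784/9 - 19*(-19) = 784/9 - 38*(-19/2) = 784/9 + 361 = 4033/9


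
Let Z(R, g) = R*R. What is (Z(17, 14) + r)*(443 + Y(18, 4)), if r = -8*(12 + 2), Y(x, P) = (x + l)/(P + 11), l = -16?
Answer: 392173/5 ≈ 78435.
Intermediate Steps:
Z(R, g) = R²
Y(x, P) = (-16 + x)/(11 + P) (Y(x, P) = (x - 16)/(P + 11) = (-16 + x)/(11 + P))
r = -112 (r = -8*14 = -112)
(Z(17, 14) + r)*(443 + Y(18, 4)) = (17² - 112)*(443 + (-16 + 18)/(11 + 4)) = (289 - 112)*(443 + 2/15) = 177*(443 + (1/15)*2) = 177*(443 + 2/15) = 177*(6647/15) = 392173/5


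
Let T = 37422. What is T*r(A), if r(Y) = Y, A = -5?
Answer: -187110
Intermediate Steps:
T*r(A) = 37422*(-5) = -187110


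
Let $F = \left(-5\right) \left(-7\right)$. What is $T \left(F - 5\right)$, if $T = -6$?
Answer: $-180$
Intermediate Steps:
$F = 35$
$T \left(F - 5\right) = - 6 \left(35 - 5\right) = \left(-6\right) 30 = -180$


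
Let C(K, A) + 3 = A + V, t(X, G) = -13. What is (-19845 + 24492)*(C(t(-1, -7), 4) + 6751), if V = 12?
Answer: 31432308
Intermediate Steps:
C(K, A) = 9 + A (C(K, A) = -3 + (A + 12) = -3 + (12 + A) = 9 + A)
(-19845 + 24492)*(C(t(-1, -7), 4) + 6751) = (-19845 + 24492)*((9 + 4) + 6751) = 4647*(13 + 6751) = 4647*6764 = 31432308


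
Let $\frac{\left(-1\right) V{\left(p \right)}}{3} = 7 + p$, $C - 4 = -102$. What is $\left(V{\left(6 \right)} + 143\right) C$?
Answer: $-10192$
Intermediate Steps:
$C = -98$ ($C = 4 - 102 = -98$)
$V{\left(p \right)} = -21 - 3 p$ ($V{\left(p \right)} = - 3 \left(7 + p\right) = -21 - 3 p$)
$\left(V{\left(6 \right)} + 143\right) C = \left(\left(-21 - 18\right) + 143\right) \left(-98\right) = \left(-39 + 143\right) \left(-98\right) = 104 \left(-98\right) = -10192$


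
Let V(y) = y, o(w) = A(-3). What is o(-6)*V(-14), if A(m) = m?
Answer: 42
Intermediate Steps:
o(w) = -3
o(-6)*V(-14) = -3*(-14) = 42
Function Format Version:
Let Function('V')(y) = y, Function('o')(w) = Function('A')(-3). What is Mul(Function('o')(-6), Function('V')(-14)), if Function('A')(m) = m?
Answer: 42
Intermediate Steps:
Function('o')(w) = -3
Mul(Function('o')(-6), Function('V')(-14)) = Mul(-3, -14) = 42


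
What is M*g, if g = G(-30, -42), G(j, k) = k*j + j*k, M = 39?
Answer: 98280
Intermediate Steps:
G(j, k) = 2*j*k (G(j, k) = j*k + j*k = 2*j*k)
g = 2520 (g = 2*(-30)*(-42) = 2520)
M*g = 39*2520 = 98280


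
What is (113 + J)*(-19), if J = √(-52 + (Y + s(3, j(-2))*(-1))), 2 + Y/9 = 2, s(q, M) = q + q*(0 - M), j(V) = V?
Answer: -2147 - 19*I*√61 ≈ -2147.0 - 148.39*I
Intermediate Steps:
s(q, M) = q - M*q (s(q, M) = q + q*(-M) = q - M*q)
Y = 0 (Y = -18 + 9*2 = -18 + 18 = 0)
J = I*√61 (J = √(-52 + (0 + (3*(1 - 1*(-2)))*(-1))) = √(-52 + (0 + (3*(1 + 2))*(-1))) = √(-52 + (0 + (3*3)*(-1))) = √(-52 + (0 + 9*(-1))) = √(-52 + (0 - 9)) = √(-52 - 9) = √(-61) = I*√61 ≈ 7.8102*I)
(113 + J)*(-19) = (113 + I*√61)*(-19) = -2147 - 19*I*√61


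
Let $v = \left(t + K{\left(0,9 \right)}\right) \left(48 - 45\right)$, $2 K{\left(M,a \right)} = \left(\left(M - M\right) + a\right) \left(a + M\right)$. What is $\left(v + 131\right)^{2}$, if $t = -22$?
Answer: $\frac{139129}{4} \approx 34782.0$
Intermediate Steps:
$K{\left(M,a \right)} = \frac{a \left(M + a\right)}{2}$ ($K{\left(M,a \right)} = \frac{\left(\left(M - M\right) + a\right) \left(a + M\right)}{2} = \frac{\left(0 + a\right) \left(M + a\right)}{2} = \frac{a \left(M + a\right)}{2}$)
$v = \frac{111}{2}$ ($v = \left(-22 + \frac{1}{2} \cdot 9 \left(0 + 9\right)\right) \left(48 - 45\right) = \left(-22 + \frac{1}{2} \cdot 9 \cdot 9\right) 3 = \left(-22 + \frac{81}{2}\right) 3 = \frac{37}{2} \cdot 3 = \frac{111}{2} \approx 55.5$)
$\left(v + 131\right)^{2} = \left(\frac{111}{2} + 131\right)^{2} = \left(\frac{373}{2}\right)^{2} = \frac{139129}{4}$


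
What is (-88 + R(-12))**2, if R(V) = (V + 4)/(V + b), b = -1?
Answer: 1290496/169 ≈ 7636.1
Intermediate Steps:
R(V) = (4 + V)/(-1 + V) (R(V) = (V + 4)/(V - 1) = (4 + V)/(-1 + V))
(-88 + R(-12))**2 = (-88 + (4 - 12)/(-1 - 12))**2 = (-88 - 8/(-13))**2 = (-88 - 1/13*(-8))**2 = (-88 + 8/13)**2 = (-1136/13)**2 = 1290496/169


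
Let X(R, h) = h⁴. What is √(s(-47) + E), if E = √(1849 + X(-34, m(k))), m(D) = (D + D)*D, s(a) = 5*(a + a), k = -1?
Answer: √(-470 + √1865) ≈ 20.659*I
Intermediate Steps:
s(a) = 10*a (s(a) = 5*(2*a) = 10*a)
m(D) = 2*D² (m(D) = (2*D)*D = 2*D²)
E = √1865 (E = √(1849 + (2*(-1)²)⁴) = √(1849 + (2*1)⁴) = √(1849 + 2⁴) = √(1849 + 16) = √1865 ≈ 43.186)
√(s(-47) + E) = √(10*(-47) + √1865) = √(-470 + √1865)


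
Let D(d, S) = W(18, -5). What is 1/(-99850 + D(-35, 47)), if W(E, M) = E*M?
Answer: -1/99940 ≈ -1.0006e-5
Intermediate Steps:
D(d, S) = -90 (D(d, S) = 18*(-5) = -90)
1/(-99850 + D(-35, 47)) = 1/(-99850 - 90) = 1/(-99940) = -1/99940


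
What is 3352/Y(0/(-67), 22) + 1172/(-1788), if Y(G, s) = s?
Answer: 745949/4917 ≈ 151.71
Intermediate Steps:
3352/Y(0/(-67), 22) + 1172/(-1788) = 3352/22 + 1172/(-1788) = 3352*(1/22) + 1172*(-1/1788) = 1676/11 - 293/447 = 745949/4917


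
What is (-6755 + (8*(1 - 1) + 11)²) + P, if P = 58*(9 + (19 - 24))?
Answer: -6402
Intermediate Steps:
P = 232 (P = 58*(9 - 5) = 58*4 = 232)
(-6755 + (8*(1 - 1) + 11)²) + P = (-6755 + (8*(1 - 1) + 11)²) + 232 = (-6755 + (8*0 + 11)²) + 232 = (-6755 + (0 + 11)²) + 232 = (-6755 + 11²) + 232 = (-6755 + 121) + 232 = -6634 + 232 = -6402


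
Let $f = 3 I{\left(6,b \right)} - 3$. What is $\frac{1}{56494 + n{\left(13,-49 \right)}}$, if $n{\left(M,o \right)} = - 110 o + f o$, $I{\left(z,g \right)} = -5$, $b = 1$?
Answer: $\frac{1}{62766} \approx 1.5932 \cdot 10^{-5}$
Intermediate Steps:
$f = -18$ ($f = 3 \left(-5\right) - 3 = -15 - 3 = -18$)
$n{\left(M,o \right)} = - 128 o$ ($n{\left(M,o \right)} = - 110 o - 18 o = - 128 o$)
$\frac{1}{56494 + n{\left(13,-49 \right)}} = \frac{1}{56494 - -6272} = \frac{1}{56494 + 6272} = \frac{1}{62766}$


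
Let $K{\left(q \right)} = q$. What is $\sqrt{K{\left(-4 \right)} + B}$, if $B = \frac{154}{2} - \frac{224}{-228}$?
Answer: $\frac{\sqrt{240369}}{57} \approx 8.6013$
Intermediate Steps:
$B = \frac{4445}{57}$ ($B = 154 \cdot \frac{1}{2} - - \frac{56}{57} = 77 + \frac{56}{57} = \frac{4445}{57} \approx 77.982$)
$\sqrt{K{\left(-4 \right)} + B} = \sqrt{-4 + \frac{4445}{57}} = \sqrt{\frac{4217}{57}} = \frac{\sqrt{240369}}{57}$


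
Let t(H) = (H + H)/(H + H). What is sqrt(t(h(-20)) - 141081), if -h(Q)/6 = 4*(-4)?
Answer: 2*I*sqrt(35270) ≈ 375.61*I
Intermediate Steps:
h(Q) = 96 (h(Q) = -24*(-4) = -6*(-16) = 96)
t(H) = 1 (t(H) = (2*H)/((2*H)) = (2*H)*(1/(2*H)) = 1)
sqrt(t(h(-20)) - 141081) = sqrt(1 - 141081) = sqrt(-141080) = 2*I*sqrt(35270)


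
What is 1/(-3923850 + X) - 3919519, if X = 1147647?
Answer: -10881380406358/2776203 ≈ -3.9195e+6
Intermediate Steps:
1/(-3923850 + X) - 3919519 = 1/(-3923850 + 1147647) - 3919519 = 1/(-2776203) - 3919519 = -1/2776203 - 3919519 = -10881380406358/2776203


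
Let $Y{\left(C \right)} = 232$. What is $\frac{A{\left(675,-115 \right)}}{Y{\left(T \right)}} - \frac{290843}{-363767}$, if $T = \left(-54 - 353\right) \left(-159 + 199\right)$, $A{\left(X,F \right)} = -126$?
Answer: $\frac{10820467}{42196972} \approx 0.25643$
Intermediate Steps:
$T = -16280$ ($T = \left(-407\right) 40 = -16280$)
$\frac{A{\left(675,-115 \right)}}{Y{\left(T \right)}} - \frac{290843}{-363767} = - \frac{126}{232} - \frac{290843}{-363767} = \left(-126\right) \frac{1}{232} - - \frac{290843}{363767} = - \frac{63}{116} + \frac{290843}{363767} = \frac{10820467}{42196972}$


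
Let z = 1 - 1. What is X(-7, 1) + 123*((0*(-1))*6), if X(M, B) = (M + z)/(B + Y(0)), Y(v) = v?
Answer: -7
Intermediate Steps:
z = 0
X(M, B) = M/B (X(M, B) = (M + 0)/(B + 0) = M/B)
X(-7, 1) + 123*((0*(-1))*6) = -7/1 + 123*((0*(-1))*6) = -7*1 + 123*(0*6) = -7 + 123*0 = -7 + 0 = -7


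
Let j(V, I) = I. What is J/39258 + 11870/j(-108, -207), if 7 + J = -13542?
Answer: -52088567/902934 ≈ -57.688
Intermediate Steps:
J = -13549 (J = -7 - 13542 = -13549)
J/39258 + 11870/j(-108, -207) = -13549/39258 + 11870/(-207) = -13549*1/39258 + 11870*(-1/207) = -13549/39258 - 11870/207 = -52088567/902934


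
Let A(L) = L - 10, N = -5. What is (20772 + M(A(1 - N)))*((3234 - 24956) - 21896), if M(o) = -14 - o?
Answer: -905596916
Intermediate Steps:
A(L) = -10 + L
(20772 + M(A(1 - N)))*((3234 - 24956) - 21896) = (20772 + (-14 - (-10 + (1 - 1*(-5)))))*((3234 - 24956) - 21896) = (20772 + (-14 - (-10 + (1 + 5))))*(-21722 - 21896) = (20772 + (-14 - (-10 + 6)))*(-43618) = (20772 + (-14 - 1*(-4)))*(-43618) = (20772 + (-14 + 4))*(-43618) = (20772 - 10)*(-43618) = 20762*(-43618) = -905596916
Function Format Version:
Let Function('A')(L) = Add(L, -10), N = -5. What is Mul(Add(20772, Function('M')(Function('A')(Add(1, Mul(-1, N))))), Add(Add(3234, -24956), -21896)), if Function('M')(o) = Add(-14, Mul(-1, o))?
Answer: -905596916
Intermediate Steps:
Function('A')(L) = Add(-10, L)
Mul(Add(20772, Function('M')(Function('A')(Add(1, Mul(-1, N))))), Add(Add(3234, -24956), -21896)) = Mul(Add(20772, Add(-14, Mul(-1, Add(-10, Add(1, Mul(-1, -5)))))), Add(Add(3234, -24956), -21896)) = Mul(Add(20772, Add(-14, Mul(-1, Add(-10, Add(1, 5))))), Add(-21722, -21896)) = Mul(Add(20772, Add(-14, Mul(-1, Add(-10, 6)))), -43618) = Mul(Add(20772, Add(-14, Mul(-1, -4))), -43618) = Mul(Add(20772, Add(-14, 4)), -43618) = Mul(Add(20772, -10), -43618) = Mul(20762, -43618) = -905596916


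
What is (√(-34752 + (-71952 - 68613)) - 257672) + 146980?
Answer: -110692 + I*√175317 ≈ -1.1069e+5 + 418.71*I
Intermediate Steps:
(√(-34752 + (-71952 - 68613)) - 257672) + 146980 = (√(-34752 - 140565) - 257672) + 146980 = (√(-175317) - 257672) + 146980 = (I*√175317 - 257672) + 146980 = (-257672 + I*√175317) + 146980 = -110692 + I*√175317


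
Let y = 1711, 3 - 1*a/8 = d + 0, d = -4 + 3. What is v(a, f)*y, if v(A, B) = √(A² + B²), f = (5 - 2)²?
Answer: 1711*√1105 ≈ 56876.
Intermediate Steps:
d = -1
a = 32 (a = 24 - 8*(-1 + 0) = 24 - 8*(-1) = 24 + 8 = 32)
f = 9 (f = 3² = 9)
v(a, f)*y = √(32² + 9²)*1711 = √(1024 + 81)*1711 = √1105*1711 = 1711*√1105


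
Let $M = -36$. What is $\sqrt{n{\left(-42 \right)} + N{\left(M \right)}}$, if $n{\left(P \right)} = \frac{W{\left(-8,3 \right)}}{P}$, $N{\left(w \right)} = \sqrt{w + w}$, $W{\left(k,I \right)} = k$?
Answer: $\frac{\sqrt{84 + 2646 i \sqrt{2}}}{21} \approx 2.083 + 2.0368 i$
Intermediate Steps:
$N{\left(w \right)} = \sqrt{2} \sqrt{w}$ ($N{\left(w \right)} = \sqrt{2 w} = \sqrt{2} \sqrt{w}$)
$n{\left(P \right)} = - \frac{8}{P}$
$\sqrt{n{\left(-42 \right)} + N{\left(M \right)}} = \sqrt{- \frac{8}{-42} + \sqrt{2} \sqrt{-36}} = \sqrt{\left(-8\right) \left(- \frac{1}{42}\right) + \sqrt{2} \cdot 6 i} = \sqrt{\frac{4}{21} + 6 i \sqrt{2}}$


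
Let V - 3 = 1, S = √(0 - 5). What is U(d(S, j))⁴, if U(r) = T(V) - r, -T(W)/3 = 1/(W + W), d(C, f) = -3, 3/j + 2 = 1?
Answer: 194481/4096 ≈ 47.481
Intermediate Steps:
S = I*√5 (S = √(-5) = I*√5 ≈ 2.2361*I)
j = -3 (j = 3/(-2 + 1) = 3/(-1) = 3*(-1) = -3)
V = 4 (V = 3 + 1 = 4)
T(W) = -3/(2*W) (T(W) = -3/(W + W) = -3*1/(2*W) = -3/(2*W))
U(r) = -3/8 - r (U(r) = -3/2/4 - r = -3/2*¼ - r = -3/8 - r)
U(d(S, j))⁴ = (-3/8 - 1*(-3))⁴ = (-3/8 + 3)⁴ = (21/8)⁴ = 194481/4096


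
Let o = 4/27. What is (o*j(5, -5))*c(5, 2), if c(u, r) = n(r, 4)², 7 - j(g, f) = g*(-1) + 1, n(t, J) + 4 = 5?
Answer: 44/27 ≈ 1.6296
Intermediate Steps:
n(t, J) = 1 (n(t, J) = -4 + 5 = 1)
j(g, f) = 6 + g (j(g, f) = 7 - (g*(-1) + 1) = 7 - (-g + 1) = 7 - (1 - g) = 7 + (-1 + g) = 6 + g)
c(u, r) = 1 (c(u, r) = 1² = 1)
o = 4/27 (o = 4*(1/27) = 4/27 ≈ 0.14815)
(o*j(5, -5))*c(5, 2) = (4*(6 + 5)/27)*1 = ((4/27)*11)*1 = (44/27)*1 = 44/27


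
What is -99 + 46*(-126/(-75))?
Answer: -543/25 ≈ -21.720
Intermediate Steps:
-99 + 46*(-126/(-75)) = -99 + 46*(-126*(-1/75)) = -99 + 46*(42/25) = -99 + 1932/25 = -543/25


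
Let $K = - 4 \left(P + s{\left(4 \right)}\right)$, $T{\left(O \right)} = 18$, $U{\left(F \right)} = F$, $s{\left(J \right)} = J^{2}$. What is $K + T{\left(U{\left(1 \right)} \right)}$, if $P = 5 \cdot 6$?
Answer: $-166$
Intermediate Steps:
$P = 30$
$K = -184$ ($K = - 4 \left(30 + 4^{2}\right) = - 4 \left(30 + 16\right) = \left(-4\right) 46 = -184$)
$K + T{\left(U{\left(1 \right)} \right)} = -184 + 18 = -166$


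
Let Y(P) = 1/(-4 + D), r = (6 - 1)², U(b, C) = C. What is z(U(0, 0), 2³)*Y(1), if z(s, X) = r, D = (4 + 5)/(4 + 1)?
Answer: -125/11 ≈ -11.364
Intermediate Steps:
D = 9/5 ≈ 1.8000
r = 25 (r = 5² = 25)
Y(P) = -5/11 (Y(P) = 1/(-4 + 9/5) = 1/(-11/5) = -5/11)
z(s, X) = 25
z(U(0, 0), 2³)*Y(1) = 25*(-5/11) = -125/11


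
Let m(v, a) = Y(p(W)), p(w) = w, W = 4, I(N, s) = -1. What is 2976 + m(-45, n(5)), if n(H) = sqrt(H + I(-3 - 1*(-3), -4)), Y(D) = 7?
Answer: 2983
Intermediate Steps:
n(H) = sqrt(-1 + H) (n(H) = sqrt(H - 1) = sqrt(-1 + H))
m(v, a) = 7
2976 + m(-45, n(5)) = 2976 + 7 = 2983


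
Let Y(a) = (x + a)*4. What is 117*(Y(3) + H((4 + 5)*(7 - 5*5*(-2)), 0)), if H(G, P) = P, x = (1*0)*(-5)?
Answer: 1404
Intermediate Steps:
x = 0 (x = 0*(-5) = 0)
Y(a) = 4*a (Y(a) = (0 + a)*4 = a*4 = 4*a)
117*(Y(3) + H((4 + 5)*(7 - 5*5*(-2)), 0)) = 117*(4*3 + 0) = 117*(12 + 0) = 117*12 = 1404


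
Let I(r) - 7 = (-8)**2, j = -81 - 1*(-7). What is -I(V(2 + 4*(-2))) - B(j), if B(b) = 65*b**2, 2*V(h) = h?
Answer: -356011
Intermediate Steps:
V(h) = h/2
j = -74 (j = -81 + 7 = -74)
I(r) = 71 (I(r) = 7 + (-8)**2 = 7 + 64 = 71)
-I(V(2 + 4*(-2))) - B(j) = -1*71 - 65*(-74)**2 = -71 - 65*5476 = -71 - 1*355940 = -71 - 355940 = -356011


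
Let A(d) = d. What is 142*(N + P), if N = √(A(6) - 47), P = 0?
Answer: 142*I*√41 ≈ 909.24*I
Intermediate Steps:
N = I*√41 (N = √(6 - 47) = √(-41) = I*√41 ≈ 6.4031*I)
142*(N + P) = 142*(I*√41 + 0) = 142*(I*√41) = 142*I*√41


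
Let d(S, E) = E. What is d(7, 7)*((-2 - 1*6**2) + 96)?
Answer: 406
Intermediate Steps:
d(7, 7)*((-2 - 1*6**2) + 96) = 7*((-2 - 1*6**2) + 96) = 7*((-2 - 1*36) + 96) = 7*((-2 - 36) + 96) = 7*(-38 + 96) = 7*58 = 406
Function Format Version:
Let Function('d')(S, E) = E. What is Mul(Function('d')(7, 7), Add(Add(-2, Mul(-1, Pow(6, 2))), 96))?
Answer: 406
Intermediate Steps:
Mul(Function('d')(7, 7), Add(Add(-2, Mul(-1, Pow(6, 2))), 96)) = Mul(7, Add(Add(-2, Mul(-1, Pow(6, 2))), 96)) = Mul(7, Add(Add(-2, Mul(-1, 36)), 96)) = Mul(7, Add(Add(-2, -36), 96)) = Mul(7, Add(-38, 96)) = Mul(7, 58) = 406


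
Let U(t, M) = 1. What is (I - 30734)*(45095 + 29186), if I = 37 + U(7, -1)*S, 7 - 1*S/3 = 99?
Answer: -2300705413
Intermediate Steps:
S = -276 (S = 21 - 3*99 = 21 - 297 = -276)
I = -239 (I = 37 + 1*(-276) = 37 - 276 = -239)
(I - 30734)*(45095 + 29186) = (-239 - 30734)*(45095 + 29186) = -30973*74281 = -2300705413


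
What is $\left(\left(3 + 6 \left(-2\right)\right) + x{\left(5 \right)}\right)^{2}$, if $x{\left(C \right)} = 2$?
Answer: $49$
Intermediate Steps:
$\left(\left(3 + 6 \left(-2\right)\right) + x{\left(5 \right)}\right)^{2} = \left(\left(3 + 6 \left(-2\right)\right) + 2\right)^{2} = \left(\left(3 - 12\right) + 2\right)^{2} = \left(-9 + 2\right)^{2} = \left(-7\right)^{2} = 49$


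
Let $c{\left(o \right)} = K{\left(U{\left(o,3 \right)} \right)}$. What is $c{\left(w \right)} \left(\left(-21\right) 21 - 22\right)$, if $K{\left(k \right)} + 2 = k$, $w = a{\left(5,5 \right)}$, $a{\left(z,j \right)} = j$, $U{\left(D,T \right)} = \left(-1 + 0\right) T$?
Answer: $2315$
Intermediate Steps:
$U{\left(D,T \right)} = - T$
$w = 5$
$K{\left(k \right)} = -2 + k$
$c{\left(o \right)} = -5$ ($c{\left(o \right)} = -2 - 3 = -5$)
$c{\left(w \right)} \left(\left(-21\right) 21 - 22\right) = - 5 \left(\left(-21\right) 21 - 22\right) = - 5 \left(-441 - 22\right) = \left(-5\right) \left(-463\right) = 2315$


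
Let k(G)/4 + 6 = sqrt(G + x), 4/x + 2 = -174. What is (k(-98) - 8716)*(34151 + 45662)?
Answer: -697565620 + 159626*I*sqrt(47443)/11 ≈ -6.9757e+8 + 3.1608e+6*I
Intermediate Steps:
x = -1/44 (x = 4/(-2 - 174) = 4/(-176) = 4*(-1/176) = -1/44 ≈ -0.022727)
k(G) = -24 + 4*sqrt(-1/44 + G) (k(G) = -24 + 4*sqrt(G - 1/44) = -24 + 4*sqrt(-1/44 + G))
(k(-98) - 8716)*(34151 + 45662) = ((-24 + 2*sqrt(-11 + 484*(-98))/11) - 8716)*(34151 + 45662) = ((-24 + 2*sqrt(-11 - 47432)/11) - 8716)*79813 = ((-24 + 2*sqrt(-47443)/11) - 8716)*79813 = ((-24 + 2*(I*sqrt(47443))/11) - 8716)*79813 = ((-24 + 2*I*sqrt(47443)/11) - 8716)*79813 = (-8740 + 2*I*sqrt(47443)/11)*79813 = -697565620 + 159626*I*sqrt(47443)/11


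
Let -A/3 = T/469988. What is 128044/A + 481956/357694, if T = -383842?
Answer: 5381568382484606/102973485261 ≈ 52262.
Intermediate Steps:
A = 575763/234994 (A = -(-1151526)/469988 = -3*(-191921/234994) = 575763/234994 ≈ 2.4501)
128044/A + 481956/357694 = 128044/(575763/234994) + 481956/357694 = 128044*(234994/575763) + 481956*(1/357694) = 30089571736/575763 + 240978/178847 = 5381568382484606/102973485261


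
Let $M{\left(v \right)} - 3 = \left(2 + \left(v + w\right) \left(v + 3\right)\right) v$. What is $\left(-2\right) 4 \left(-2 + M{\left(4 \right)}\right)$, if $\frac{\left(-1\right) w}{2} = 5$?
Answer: $1272$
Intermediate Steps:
$w = -10$ ($w = \left(-2\right) 5 = -10$)
$M{\left(v \right)} = 3 + v \left(2 + \left(-10 + v\right) \left(3 + v\right)\right)$ ($M{\left(v \right)} = 3 + \left(2 + \left(v - 10\right) \left(v + 3\right)\right) v = 3 + \left(2 + \left(-10 + v\right) \left(3 + v\right)\right) v = 3 + v \left(2 + \left(-10 + v\right) \left(3 + v\right)\right)$)
$\left(-2\right) 4 \left(-2 + M{\left(4 \right)}\right) = \left(-2\right) 4 \left(-2 + \left(3 + 4^{3} - 112 - 7 \cdot 4^{2}\right)\right) = - 8 \left(-2 + \left(3 + 64 - 112 - 112\right)\right) = - 8 \left(-2 - 157\right) = \left(-8\right) \left(-159\right) = 1272$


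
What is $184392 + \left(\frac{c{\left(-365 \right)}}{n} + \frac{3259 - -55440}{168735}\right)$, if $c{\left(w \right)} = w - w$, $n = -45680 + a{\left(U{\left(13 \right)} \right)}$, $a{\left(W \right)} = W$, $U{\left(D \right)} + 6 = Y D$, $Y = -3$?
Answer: $\frac{31113442819}{168735} \approx 1.8439 \cdot 10^{5}$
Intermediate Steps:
$U{\left(D \right)} = -6 - 3 D$
$n = -45725$ ($n = -45680 - 45 = -45725$)
$c{\left(w \right)} = 0$
$184392 + \left(\frac{c{\left(-365 \right)}}{n} + \frac{3259 - -55440}{168735}\right) = 184392 + \left(\frac{0}{-45725} + \frac{3259 - -55440}{168735}\right) = 184392 + \left(0 \left(- \frac{1}{45725}\right) + \left(3259 + 55440\right) \frac{1}{168735}\right) = 184392 + \left(0 + 58699 \cdot \frac{1}{168735}\right) = 184392 + \left(0 + \frac{58699}{168735}\right) = 184392 + \frac{58699}{168735} = \frac{31113442819}{168735}$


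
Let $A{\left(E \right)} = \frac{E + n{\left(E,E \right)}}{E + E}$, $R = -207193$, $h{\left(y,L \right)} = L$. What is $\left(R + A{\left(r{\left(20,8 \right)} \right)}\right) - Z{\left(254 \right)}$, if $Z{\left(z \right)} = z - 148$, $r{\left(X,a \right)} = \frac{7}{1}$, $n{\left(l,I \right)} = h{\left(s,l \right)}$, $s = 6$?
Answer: $-207298$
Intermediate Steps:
$n{\left(l,I \right)} = l$
$r{\left(X,a \right)} = 7$ ($r{\left(X,a \right)} = 7 \cdot 1 = 7$)
$Z{\left(z \right)} = -148 + z$ ($Z{\left(z \right)} = z - 148 = -148 + z$)
$A{\left(E \right)} = 1$ ($A{\left(E \right)} = \frac{E + E}{E + E} = \frac{2 E}{2 E} = 2 E \frac{1}{2 E} = 1$)
$\left(R + A{\left(r{\left(20,8 \right)} \right)}\right) - Z{\left(254 \right)} = \left(-207193 + 1\right) - \left(-148 + 254\right) = -207192 - 106 = -207298$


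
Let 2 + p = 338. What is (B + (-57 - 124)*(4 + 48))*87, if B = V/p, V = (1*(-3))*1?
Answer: -91710615/112 ≈ -8.1885e+5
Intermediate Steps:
V = -3 (V = -3*1 = -3)
p = 336 (p = -2 + 338 = 336)
B = -1/112 (B = -3/336 = -3*1/336 = -1/112 ≈ -0.0089286)
(B + (-57 - 124)*(4 + 48))*87 = (-1/112 + (-57 - 124)*(4 + 48))*87 = (-1/112 - 181*52)*87 = (-1/112 - 9412)*87 = -1054145/112*87 = -91710615/112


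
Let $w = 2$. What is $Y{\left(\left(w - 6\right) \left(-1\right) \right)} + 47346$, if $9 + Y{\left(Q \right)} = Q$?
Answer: $47341$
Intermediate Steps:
$Y{\left(Q \right)} = -9 + Q$
$Y{\left(\left(w - 6\right) \left(-1\right) \right)} + 47346 = \left(-9 + \left(2 - 6\right) \left(-1\right)\right) + 47346 = \left(-9 - -4\right) + 47346 = \left(-9 + 4\right) + 47346 = -5 + 47346 = 47341$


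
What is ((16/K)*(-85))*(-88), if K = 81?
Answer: 119680/81 ≈ 1477.5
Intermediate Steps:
((16/K)*(-85))*(-88) = ((16/81)*(-85))*(-88) = -1360/81*(-88) = 119680/81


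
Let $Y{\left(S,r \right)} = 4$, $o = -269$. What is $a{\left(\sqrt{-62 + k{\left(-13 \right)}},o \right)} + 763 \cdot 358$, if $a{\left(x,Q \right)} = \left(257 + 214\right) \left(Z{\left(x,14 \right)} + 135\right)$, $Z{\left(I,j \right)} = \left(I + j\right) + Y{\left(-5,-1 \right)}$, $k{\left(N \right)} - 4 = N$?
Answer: $345217 + 471 i \sqrt{71} \approx 3.4522 \cdot 10^{5} + 3968.7 i$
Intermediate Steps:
$k{\left(N \right)} = 4 + N$
$Z{\left(I,j \right)} = 4 + I + j$ ($Z{\left(I,j \right)} = \left(I + j\right) + 4 = 4 + I + j$)
$a{\left(x,Q \right)} = 72063 + 471 x$ ($a{\left(x,Q \right)} = \left(257 + 214\right) \left(\left(4 + x + 14\right) + 135\right) = 471 \left(\left(18 + x\right) + 135\right) = 471 \left(153 + x\right) = 72063 + 471 x$)
$a{\left(\sqrt{-62 + k{\left(-13 \right)}},o \right)} + 763 \cdot 358 = \left(72063 + 471 \sqrt{-62 + \left(4 - 13\right)}\right) + 763 \cdot 358 = \left(72063 + 471 \sqrt{-62 - 9}\right) + 273154 = \left(72063 + 471 \sqrt{-71}\right) + 273154 = \left(72063 + 471 i \sqrt{71}\right) + 273154 = 345217 + 471 i \sqrt{71}$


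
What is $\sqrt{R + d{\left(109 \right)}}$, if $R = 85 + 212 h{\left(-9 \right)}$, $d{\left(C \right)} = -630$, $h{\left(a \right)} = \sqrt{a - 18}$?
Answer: $\sqrt{-545 + 636 i \sqrt{3}} \approx 18.494 + 29.783 i$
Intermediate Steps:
$h{\left(a \right)} = \sqrt{-18 + a}$
$R = 85 + 636 i \sqrt{3}$ ($R = 85 + 212 \sqrt{-18 - 9} = 85 + 212 \sqrt{-27} = 85 + 212 \cdot 3 i \sqrt{3} = 85 + 636 i \sqrt{3} \approx 85.0 + 1101.6 i$)
$\sqrt{R + d{\left(109 \right)}} = \sqrt{\left(85 + 636 i \sqrt{3}\right) - 630} = \sqrt{-545 + 636 i \sqrt{3}}$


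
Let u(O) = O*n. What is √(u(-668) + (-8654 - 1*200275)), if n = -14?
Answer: 7*I*√4073 ≈ 446.74*I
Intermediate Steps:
u(O) = -14*O (u(O) = O*(-14) = -14*O)
√(u(-668) + (-8654 - 1*200275)) = √(-14*(-668) + (-8654 - 1*200275)) = √(9352 + (-8654 - 200275)) = √(9352 - 208929) = √(-199577) = 7*I*√4073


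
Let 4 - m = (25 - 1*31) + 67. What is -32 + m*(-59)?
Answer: 3331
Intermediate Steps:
m = -57 (m = 4 - ((25 - 1*31) + 67) = 4 - ((25 - 31) + 67) = 4 - (-6 + 67) = 4 - 1*61 = 4 - 61 = -57)
-32 + m*(-59) = -32 - 57*(-59) = -32 + 3363 = 3331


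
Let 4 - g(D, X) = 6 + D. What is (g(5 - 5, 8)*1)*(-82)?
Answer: 164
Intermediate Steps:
g(D, X) = -2 - D (g(D, X) = 4 - (6 + D) = 4 + (-6 - D) = -2 - D)
(g(5 - 5, 8)*1)*(-82) = ((-2 - (5 - 5))*1)*(-82) = ((-2 - 1*0)*1)*(-82) = ((-2 + 0)*1)*(-82) = -2*1*(-82) = -2*(-82) = 164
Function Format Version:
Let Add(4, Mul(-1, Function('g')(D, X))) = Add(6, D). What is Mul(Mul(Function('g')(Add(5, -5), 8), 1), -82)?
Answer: 164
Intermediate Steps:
Function('g')(D, X) = Add(-2, Mul(-1, D)) (Function('g')(D, X) = Add(4, Mul(-1, Add(6, D))) = Add(4, Add(-6, Mul(-1, D))) = Add(-2, Mul(-1, D)))
Mul(Mul(Function('g')(Add(5, -5), 8), 1), -82) = Mul(Mul(Add(-2, Mul(-1, Add(5, -5))), 1), -82) = Mul(Mul(Add(-2, Mul(-1, 0)), 1), -82) = Mul(Mul(Add(-2, 0), 1), -82) = Mul(Mul(-2, 1), -82) = Mul(-2, -82) = 164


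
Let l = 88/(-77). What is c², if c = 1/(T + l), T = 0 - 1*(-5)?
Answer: 49/729 ≈ 0.067215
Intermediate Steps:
T = 5 (T = 0 + 5 = 5)
l = -8/7 (l = 88*(-1/77) = -8/7 ≈ -1.1429)
c = 7/27 (c = 1/(5 - 8/7) = 1/(27/7) = 7/27 ≈ 0.25926)
c² = (7/27)² = 49/729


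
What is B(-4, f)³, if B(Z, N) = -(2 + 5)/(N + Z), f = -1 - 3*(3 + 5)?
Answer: 343/24389 ≈ 0.014064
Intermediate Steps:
f = -25 (f = -1 - 3*8 = -1 - 24 = -25)
B(Z, N) = -7/(N + Z)
B(-4, f)³ = (-7/(-25 - 4))³ = (-7/(-29))³ = (-7*(-1/29))³ = (7/29)³ = 343/24389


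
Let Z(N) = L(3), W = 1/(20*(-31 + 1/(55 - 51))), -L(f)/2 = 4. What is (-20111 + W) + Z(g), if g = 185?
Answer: -12373186/615 ≈ -20119.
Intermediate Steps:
L(f) = -8 (L(f) = -2*4 = -8)
W = -1/615 (W = 1/(20*(-31 + 1/4)) = 1/(20*(-31 + ¼)) = 1/(20*(-123/4)) = 1/(-615) = -1/615 ≈ -0.0016260)
Z(N) = -8
(-20111 + W) + Z(g) = (-20111 - 1/615) - 8 = -12368266/615 - 8 = -12373186/615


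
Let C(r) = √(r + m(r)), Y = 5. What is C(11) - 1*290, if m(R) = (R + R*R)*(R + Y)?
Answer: -290 + √2123 ≈ -243.92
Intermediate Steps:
m(R) = (5 + R)*(R + R²) (m(R) = (R + R*R)*(R + 5) = (R + R²)*(5 + R) = (5 + R)*(R + R²))
C(r) = √(r + r*(5 + r² + 6*r))
C(11) - 1*290 = √(11*(6 + 11² + 6*11)) - 1*290 = √(11*(6 + 121 + 66)) - 290 = √(11*193) - 290 = √2123 - 290 = -290 + √2123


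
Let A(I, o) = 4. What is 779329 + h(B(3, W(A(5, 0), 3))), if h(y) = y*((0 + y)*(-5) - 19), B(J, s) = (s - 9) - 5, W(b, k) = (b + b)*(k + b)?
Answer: 769711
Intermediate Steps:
W(b, k) = 2*b*(b + k) (W(b, k) = (2*b)*(b + k) = 2*b*(b + k))
B(J, s) = -14 + s (B(J, s) = (-9 + s) - 5 = -14 + s)
h(y) = y*(-19 - 5*y) (h(y) = y*(y*(-5) - 19) = y*(-5*y - 19) = y*(-19 - 5*y))
779329 + h(B(3, W(A(5, 0), 3))) = 779329 - (-14 + 2*4*(4 + 3))*(19 + 5*(-14 + 2*4*(4 + 3))) = 779329 - (-14 + 2*4*7)*(19 + 5*(-14 + 2*4*7)) = 779329 - (-14 + 56)*(19 + 5*(-14 + 56)) = 779329 - 1*42*(19 + 5*42) = 779329 - 1*42*(19 + 210) = 779329 - 1*42*229 = 779329 - 9618 = 769711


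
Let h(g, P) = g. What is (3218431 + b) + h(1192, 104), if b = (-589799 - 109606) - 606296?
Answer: 1913922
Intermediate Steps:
b = -1305701 (b = -699405 - 606296 = -1305701)
(3218431 + b) + h(1192, 104) = (3218431 - 1305701) + 1192 = 1912730 + 1192 = 1913922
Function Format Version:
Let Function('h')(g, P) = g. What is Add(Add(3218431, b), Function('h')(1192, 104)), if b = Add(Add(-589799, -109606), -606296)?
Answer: 1913922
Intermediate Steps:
b = -1305701 (b = Add(-699405, -606296) = -1305701)
Add(Add(3218431, b), Function('h')(1192, 104)) = Add(Add(3218431, -1305701), 1192) = Add(1912730, 1192) = 1913922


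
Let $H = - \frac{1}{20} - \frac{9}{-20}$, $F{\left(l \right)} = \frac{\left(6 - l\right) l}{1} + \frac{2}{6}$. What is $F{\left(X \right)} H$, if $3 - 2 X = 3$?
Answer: $\frac{2}{15} \approx 0.13333$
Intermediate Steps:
$X = 0$ ($X = \frac{3}{2} - \frac{3}{2} = 0$)
$F{\left(l \right)} = \frac{1}{3} + l \left(6 - l\right)$ ($F{\left(l \right)} = l \left(6 - l\right) 1 + 2 \cdot \frac{1}{6} = l \left(6 - l\right) + \frac{1}{3} = \frac{1}{3} + l \left(6 - l\right)$)
$H = \frac{2}{5}$ ($H = \left(-1\right) \frac{1}{20} - - \frac{9}{20} = - \frac{1}{20} + \frac{9}{20} = \frac{2}{5} \approx 0.4$)
$F{\left(X \right)} H = \left(\frac{1}{3} - 0^{2} + 6 \cdot 0\right) \frac{2}{5} = \left(\frac{1}{3} - 0 + 0\right) \frac{2}{5} = \left(\frac{1}{3} + 0 + 0\right) \frac{2}{5} = \frac{1}{3} \cdot \frac{2}{5} = \frac{2}{15}$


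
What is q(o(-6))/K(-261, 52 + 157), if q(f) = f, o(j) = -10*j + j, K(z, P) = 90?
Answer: ⅗ ≈ 0.60000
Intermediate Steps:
o(j) = -9*j
q(o(-6))/K(-261, 52 + 157) = -9*(-6)/90 = 54*(1/90) = ⅗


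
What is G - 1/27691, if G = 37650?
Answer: 1042566149/27691 ≈ 37650.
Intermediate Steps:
G - 1/27691 = 37650 - 1/27691 = 1042566149/27691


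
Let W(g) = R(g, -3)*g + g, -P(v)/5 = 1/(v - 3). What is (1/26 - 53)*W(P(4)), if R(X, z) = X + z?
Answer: -48195/26 ≈ -1853.7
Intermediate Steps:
P(v) = -5/(-3 + v) (P(v) = -5/(v - 3) = -5/(-3 + v))
W(g) = g + g*(-3 + g) (W(g) = (g - 3)*g + g = (-3 + g)*g + g = g*(-3 + g) + g = g + g*(-3 + g))
(1/26 - 53)*W(P(4)) = (1/26 - 53)*((-5/(-3 + 4))*(-2 - 5/(-3 + 4))) = (1/26 - 53)*((-5/1)*(-2 - 5/1)) = -1377*(-5*1)*(-2 - 5*1)/26 = -(-6885)*(-2 - 5)/26 = -(-6885)*(-7)/26 = -1377/26*35 = -48195/26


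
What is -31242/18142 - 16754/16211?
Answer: -405207565/147049981 ≈ -2.7556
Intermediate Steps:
-31242/18142 - 16754/16211 = -31242*1/18142 - 16754*1/16211 = -15621/9071 - 16754/16211 = -405207565/147049981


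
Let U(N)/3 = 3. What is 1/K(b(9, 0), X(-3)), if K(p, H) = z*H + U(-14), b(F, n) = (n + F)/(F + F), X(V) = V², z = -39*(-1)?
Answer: 1/360 ≈ 0.0027778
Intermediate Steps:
U(N) = 9 (U(N) = 3*3 = 9)
z = 39
b(F, n) = (F + n)/(2*F) (b(F, n) = (F + n)/((2*F)) = (F + n)*(1/(2*F)) = (F + n)/(2*F))
K(p, H) = 9 + 39*H (K(p, H) = 39*H + 9 = 9 + 39*H)
1/K(b(9, 0), X(-3)) = 1/(9 + 39*(-3)²) = 1/(9 + 39*9) = 1/(9 + 351) = 1/360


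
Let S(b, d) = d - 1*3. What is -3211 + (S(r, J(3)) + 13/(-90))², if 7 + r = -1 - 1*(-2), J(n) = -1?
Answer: -25869971/8100 ≈ -3193.8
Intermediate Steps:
r = -6 (r = -7 + (-1 - 1*(-2)) = -7 + (-1 + 2) = -7 + 1 = -6)
S(b, d) = -3 + d (S(b, d) = d - 3 = -3 + d)
-3211 + (S(r, J(3)) + 13/(-90))² = -3211 + ((-3 - 1) + 13/(-90))² = -3211 + (-4 + 13*(-1/90))² = -3211 + (-4 - 13/90)² = -3211 + (-373/90)² = -3211 + 139129/8100 = -25869971/8100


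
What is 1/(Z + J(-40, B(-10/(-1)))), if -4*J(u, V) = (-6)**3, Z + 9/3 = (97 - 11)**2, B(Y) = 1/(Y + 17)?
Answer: 1/7447 ≈ 0.00013428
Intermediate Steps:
B(Y) = 1/(17 + Y)
Z = 7393 (Z = -3 + (97 - 11)**2 = -3 + 86**2 = -3 + 7396 = 7393)
J(u, V) = 54 (J(u, V) = -1/4*(-6)**3 = -1/4*(-216) = 54)
1/(Z + J(-40, B(-10/(-1)))) = 1/(7393 + 54) = 1/7447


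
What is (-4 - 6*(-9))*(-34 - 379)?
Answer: -20650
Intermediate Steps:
(-4 - 6*(-9))*(-34 - 379) = (-4 + 54)*(-413) = 50*(-413) = -20650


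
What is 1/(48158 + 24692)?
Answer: 1/72850 ≈ 1.3727e-5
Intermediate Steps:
1/(48158 + 24692) = 1/72850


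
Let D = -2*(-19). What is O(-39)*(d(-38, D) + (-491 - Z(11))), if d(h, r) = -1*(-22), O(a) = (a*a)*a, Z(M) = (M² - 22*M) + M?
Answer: 21295521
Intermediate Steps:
Z(M) = M² - 21*M
O(a) = a³ (O(a) = a²*a = a³)
D = 38
d(h, r) = 22
O(-39)*(d(-38, D) + (-491 - Z(11))) = (-39)³*(22 + (-491 - 11*(-21 + 11))) = -59319*(22 + (-491 - 11*(-10))) = -59319*(22 + (-491 - 1*(-110))) = -59319*(22 + (-491 + 110)) = -59319*(22 - 381) = -59319*(-359) = 21295521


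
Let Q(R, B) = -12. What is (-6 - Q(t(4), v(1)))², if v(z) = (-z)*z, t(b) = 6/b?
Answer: 36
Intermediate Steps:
v(z) = -z²
(-6 - Q(t(4), v(1)))² = (-6 - 1*(-12))² = (-6 + 12)² = 6² = 36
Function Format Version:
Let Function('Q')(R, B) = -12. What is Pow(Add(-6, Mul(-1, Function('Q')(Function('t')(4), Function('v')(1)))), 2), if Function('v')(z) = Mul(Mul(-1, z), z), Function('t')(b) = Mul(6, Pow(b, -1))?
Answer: 36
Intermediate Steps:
Function('v')(z) = Mul(-1, Pow(z, 2))
Pow(Add(-6, Mul(-1, Function('Q')(Function('t')(4), Function('v')(1)))), 2) = Pow(Add(-6, Mul(-1, -12)), 2) = Pow(Add(-6, 12), 2) = Pow(6, 2) = 36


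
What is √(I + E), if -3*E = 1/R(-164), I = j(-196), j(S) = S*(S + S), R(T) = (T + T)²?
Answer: √74393044989/984 ≈ 277.19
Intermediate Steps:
R(T) = 4*T² (R(T) = (2*T)² = 4*T²)
j(S) = 2*S² (j(S) = S*(2*S) = 2*S²)
I = 76832 (I = 2*(-196)² = 2*38416 = 76832)
E = -1/322752 (E = -1/(3*(4*(-164)²)) = -1/(3*(4*26896)) = -⅓/107584 = -⅓*1/107584 = -1/322752 ≈ -3.0984e-6)
√(I + E) = √(76832 - 1/322752) = √(24797681663/322752) = √74393044989/984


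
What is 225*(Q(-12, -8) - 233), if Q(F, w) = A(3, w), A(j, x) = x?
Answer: -54225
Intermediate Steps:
Q(F, w) = w
225*(Q(-12, -8) - 233) = 225*(-8 - 233) = 225*(-241) = -54225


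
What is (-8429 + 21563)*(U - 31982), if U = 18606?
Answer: -175680384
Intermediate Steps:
(-8429 + 21563)*(U - 31982) = (-8429 + 21563)*(18606 - 31982) = 13134*(-13376) = -175680384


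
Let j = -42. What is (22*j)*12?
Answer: -11088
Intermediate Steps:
(22*j)*12 = (22*(-42))*12 = -924*12 = -11088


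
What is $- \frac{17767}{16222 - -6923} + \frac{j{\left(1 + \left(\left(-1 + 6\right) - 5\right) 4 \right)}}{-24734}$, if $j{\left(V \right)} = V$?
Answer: $- \frac{439472123}{572468430} \approx -0.76768$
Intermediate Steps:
$- \frac{17767}{16222 - -6923} + \frac{j{\left(1 + \left(\left(-1 + 6\right) - 5\right) 4 \right)}}{-24734} = - \frac{17767}{16222 - -6923} + \frac{1 + \left(\left(-1 + 6\right) - 5\right) 4}{-24734} = - \frac{17767}{16222 + 6923} + \left(1 + \left(5 - 5\right) 4\right) \left(- \frac{1}{24734}\right) = - \frac{17767}{23145} + \left(1 + 0 \cdot 4\right) \left(- \frac{1}{24734}\right) = \left(-17767\right) \frac{1}{23145} + \left(1 + 0\right) \left(- \frac{1}{24734}\right) = - \frac{17767}{23145} + 1 \left(- \frac{1}{24734}\right) = - \frac{17767}{23145} - \frac{1}{24734} = - \frac{439472123}{572468430}$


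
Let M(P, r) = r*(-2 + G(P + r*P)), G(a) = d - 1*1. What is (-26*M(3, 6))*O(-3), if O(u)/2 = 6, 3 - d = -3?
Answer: -5616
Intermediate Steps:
d = 6 (d = 3 - 1*(-3) = 3 + 3 = 6)
G(a) = 5 (G(a) = 6 - 1*1 = 6 - 1 = 5)
O(u) = 12 (O(u) = 2*6 = 12)
M(P, r) = 3*r (M(P, r) = r*(-2 + 5) = r*3 = 3*r)
(-26*M(3, 6))*O(-3) = -78*6*12 = -26*18*12 = -468*12 = -5616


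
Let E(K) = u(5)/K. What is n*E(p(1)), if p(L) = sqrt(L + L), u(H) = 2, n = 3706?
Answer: 3706*sqrt(2) ≈ 5241.1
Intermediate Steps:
p(L) = sqrt(2)*sqrt(L) (p(L) = sqrt(2*L) = sqrt(2)*sqrt(L))
E(K) = 2/K
n*E(p(1)) = 3706*(2/((sqrt(2)*sqrt(1)))) = 3706*(2/((sqrt(2)*1))) = 3706*(2/(sqrt(2))) = 3706*(2*(sqrt(2)/2)) = 3706*sqrt(2)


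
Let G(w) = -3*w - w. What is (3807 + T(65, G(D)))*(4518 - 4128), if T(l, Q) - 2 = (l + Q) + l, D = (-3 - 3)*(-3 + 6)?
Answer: 1564290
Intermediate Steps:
D = -18 (D = -6*3 = -18)
G(w) = -4*w
T(l, Q) = 2 + Q + 2*l (T(l, Q) = 2 + ((l + Q) + l) = 2 + ((Q + l) + l) = 2 + (Q + 2*l) = 2 + Q + 2*l)
(3807 + T(65, G(D)))*(4518 - 4128) = (3807 + (2 - 4*(-18) + 2*65))*(4518 - 4128) = (3807 + (2 + 72 + 130))*390 = (3807 + 204)*390 = 4011*390 = 1564290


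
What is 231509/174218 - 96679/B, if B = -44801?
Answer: 27215056731/7805140618 ≈ 3.4868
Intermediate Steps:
231509/174218 - 96679/B = 231509/174218 - 96679/(-44801) = 231509*(1/174218) - 96679*(-1/44801) = 231509/174218 + 96679/44801 = 27215056731/7805140618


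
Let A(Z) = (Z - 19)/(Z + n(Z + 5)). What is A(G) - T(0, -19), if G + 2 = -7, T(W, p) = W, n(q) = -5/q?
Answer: 112/31 ≈ 3.6129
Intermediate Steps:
G = -9 (G = -2 - 7 = -9)
A(Z) = (-19 + Z)/(Z - 5/(5 + Z)) (A(Z) = (Z - 19)/(Z - 5/(Z + 5)) = (-19 + Z)/(Z - 5/(5 + Z)))
A(G) - T(0, -19) = (-19 - 9)*(5 - 9)/(-5 - 9*(5 - 9)) - 1*0 = -28*(-4)/(-5 - 9*(-4)) + 0 = -28*(-4)/(-5 + 36) + 0 = -28*(-4)/31 + 0 = (1/31)*(-28)*(-4) + 0 = 112/31 + 0 = 112/31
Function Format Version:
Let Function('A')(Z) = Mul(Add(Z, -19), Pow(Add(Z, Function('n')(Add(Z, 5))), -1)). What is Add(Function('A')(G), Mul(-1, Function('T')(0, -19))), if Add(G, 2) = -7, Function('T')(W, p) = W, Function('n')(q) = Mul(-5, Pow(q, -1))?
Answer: Rational(112, 31) ≈ 3.6129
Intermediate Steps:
G = -9 (G = Add(-2, -7) = -9)
Function('A')(Z) = Mul(Pow(Add(Z, Mul(-5, Pow(Add(5, Z), -1))), -1), Add(-19, Z)) (Function('A')(Z) = Mul(Add(Z, -19), Pow(Add(Z, Mul(-5, Pow(Add(Z, 5), -1))), -1)) = Mul(Add(-19, Z), Pow(Add(Z, Mul(-5, Pow(Add(5, Z), -1))), -1)) = Mul(Pow(Add(Z, Mul(-5, Pow(Add(5, Z), -1))), -1), Add(-19, Z)))
Add(Function('A')(G), Mul(-1, Function('T')(0, -19))) = Add(Mul(Pow(Add(-5, Mul(-9, Add(5, -9))), -1), Add(-19, -9), Add(5, -9)), Mul(-1, 0)) = Add(Mul(Pow(Add(-5, Mul(-9, -4)), -1), -28, -4), 0) = Add(Mul(Pow(Add(-5, 36), -1), -28, -4), 0) = Add(Mul(Pow(31, -1), -28, -4), 0) = Add(Mul(Rational(1, 31), -28, -4), 0) = Add(Rational(112, 31), 0) = Rational(112, 31)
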